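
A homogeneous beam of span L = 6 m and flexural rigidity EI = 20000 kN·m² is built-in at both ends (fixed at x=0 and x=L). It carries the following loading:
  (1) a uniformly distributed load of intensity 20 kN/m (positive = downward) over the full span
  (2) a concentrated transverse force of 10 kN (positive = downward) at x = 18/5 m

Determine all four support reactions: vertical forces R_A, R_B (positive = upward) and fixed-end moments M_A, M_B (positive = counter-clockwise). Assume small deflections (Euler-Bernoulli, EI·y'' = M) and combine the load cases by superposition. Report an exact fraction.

R_A = 1588/25 kN, M_A = 1644/25 kN·m, R_B = 1662/25 kN, M_B = -1716/25 kN·m

Load 1 — uniform load w=20 kN/m over full span:
  R_A = wL/2 = 20·6/2 = 60 kN
  M_A = wL²/12 = 20·6²/12 = 60 kN·m
  R_B = wL/2 = 20·6/2 = 60 kN
  M_B = -wL²/12 = -20·6²/12 = -60 kN·m
Load 2 — point force P=10 kN at a=18/5 m (b=L-a=12/5):
  R_A = Pb²(3a+b)/L³ = 10·(12/5)²·(3·(18/5)+(12/5))/6³ = 88/25 kN
  M_A = Pab²/L² = 10·(18/5)·(12/5)²/6² = 144/25 kN·m
  R_B = Pa²(a+3b)/L³ = 10·(18/5)²·((18/5)+3·(12/5))/6³ = 162/25 kN
  M_B = -Pa²b/L² = -10·(18/5)²·(12/5)/6² = -216/25 kN·m
Superposition: R_A = 1588/25 kN, M_A = 1644/25 kN·m, R_B = 1662/25 kN, M_B = -1716/25 kN·m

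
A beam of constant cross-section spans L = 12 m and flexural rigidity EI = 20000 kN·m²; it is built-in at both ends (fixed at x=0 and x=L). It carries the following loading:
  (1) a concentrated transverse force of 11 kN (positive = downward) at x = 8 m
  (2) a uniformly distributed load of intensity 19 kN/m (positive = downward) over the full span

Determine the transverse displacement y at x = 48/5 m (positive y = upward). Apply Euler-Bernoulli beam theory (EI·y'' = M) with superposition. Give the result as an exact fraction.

Load 1 — point force P=11 kN at a=8 m (b=L-a=4):
  y_1 = -Pa²(L-x)²(3bL-(3b+a)(L-x))/(6L³EI)  [x>a] = -11·8²·(12-(48/5))²·(3·4·12-(3·4+8)·(12-(48/5)))/(6·12³·20000) = -88/46875 m
Load 2 — uniform load w=19 kN/m over full span:
  y_2 = -wx²(L-x)²/(24EI) = -19·(48/5)²·(12-(48/5))²/(24·20000) = -8208/390625 m
Superposition: y = Σ y_i = -26824/1171875 m ≈ -0.022890 m

y(48/5) = -26824/1171875 m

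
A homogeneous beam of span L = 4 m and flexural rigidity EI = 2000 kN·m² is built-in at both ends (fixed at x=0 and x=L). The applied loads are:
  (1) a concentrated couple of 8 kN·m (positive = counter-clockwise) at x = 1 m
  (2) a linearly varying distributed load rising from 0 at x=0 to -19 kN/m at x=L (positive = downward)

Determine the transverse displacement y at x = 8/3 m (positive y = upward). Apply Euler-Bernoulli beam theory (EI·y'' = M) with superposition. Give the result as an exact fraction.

Load 1 — applied couple M₀=8 kN·m at a=1 m (b=L-a=3):
  y_1 = (R_Ax³/6 - M_Ax²/2 - M₀(x-a)²/2)/EI  [x>a] with R_A=9/4, M_A=-3/2 = ((9/4)·(8/3)³/6 - (-3/2)·(8/3)²/2 - 8·((8/3)-1)²/2)/2000 = 1/1500 m
Load 2 — triangular load w₀=-19 kN/m (0→w₀ over full span):
  y_2 = -w₀x²(L-x)²(x+2L)/(120LEI) = -(-19)·(8/3)²·(4-(8/3))²·((8/3)+2·4)/(120·4·2000) = 1216/455625 m
Superposition: y = Σ y_i = 6079/1822500 m ≈ 0.003336 m

y(8/3) = 6079/1822500 m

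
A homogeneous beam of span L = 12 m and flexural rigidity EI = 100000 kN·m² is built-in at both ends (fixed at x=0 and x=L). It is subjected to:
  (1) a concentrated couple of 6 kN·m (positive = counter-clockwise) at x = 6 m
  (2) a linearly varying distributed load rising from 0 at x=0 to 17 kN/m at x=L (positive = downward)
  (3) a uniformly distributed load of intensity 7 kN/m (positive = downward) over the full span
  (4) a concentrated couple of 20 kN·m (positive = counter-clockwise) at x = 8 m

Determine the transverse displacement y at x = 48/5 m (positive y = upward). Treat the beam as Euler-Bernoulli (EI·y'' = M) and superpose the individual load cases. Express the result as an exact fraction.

Load 1 — applied couple M₀=6 kN·m at a=6 m (b=L-a=6):
  y_1 = (R_Ax³/6 - M_Ax²/2 - M₀(x-a)²/2)/EI  [x>a] with R_A=3/4, M_A=3/2 = ((3/4)·(48/5)³/6 - (3/2)·(48/5)²/2 - 6·((48/5)-6)²/2)/100000 = 81/3125000 m
Load 2 — triangular load w₀=17 kN/m (0→w₀ over full span):
  y_2 = -w₀x²(L-x)²(x+2L)/(120LEI) = -17·(48/5)²·(12-(48/5))²·((48/5)+2·12)/(120·12·100000) = -102816/48828125 m
Load 3 — uniform load w=7 kN/m over full span:
  y_3 = -wx²(L-x)²/(24EI) = -7·(48/5)²·(12-(48/5))²/(24·100000) = -3024/1953125 m
Load 4 — applied couple M₀=20 kN·m at a=8 m (b=L-a=4):
  y_4 = (R_Ax³/6 - M_Ax²/2 - M₀(x-a)²/2)/EI  [x>a] with R_A=20/9, M_A=20/3 = ((20/9)·(48/5)³/6 - (20/3)·(48/5)²/2 - 20·((48/5)-8)²/2)/100000 = -4/78125 m
Superposition: y = Σ y_i = -1437203/390625000 m ≈ -0.003679 m

y(48/5) = -1437203/390625000 m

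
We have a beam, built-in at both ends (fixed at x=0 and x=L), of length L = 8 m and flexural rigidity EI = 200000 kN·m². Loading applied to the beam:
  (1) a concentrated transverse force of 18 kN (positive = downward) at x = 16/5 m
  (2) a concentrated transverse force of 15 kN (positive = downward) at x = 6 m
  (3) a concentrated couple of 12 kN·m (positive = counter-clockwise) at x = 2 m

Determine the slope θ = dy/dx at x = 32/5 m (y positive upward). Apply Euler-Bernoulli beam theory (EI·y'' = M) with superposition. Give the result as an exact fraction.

θ(32/5) = 32763/312500000 rad

Load 1 — point force P=18 kN at a=16/5 m (b=L-a=24/5):
  θ_1 = Pa²(L-x)(2bL-(3b+a)(L-x))/(2L³EI)  [x>a] = 18·(16/5)²·(8-(32/5))·(2·(24/5)·8-(3·(24/5)+(16/5))·(8-(32/5)))/(2·8³·200000) = 684/9765625 rad
Load 2 — point force P=15 kN at a=6 m (b=L-a=2):
  θ_2 = Pa²(L-x)(2bL-(3b+a)(L-x))/(2L³EI)  [x>a] = 15·6²·(8-(32/5))·(2·2·8-(3·2+6)·(8-(32/5)))/(2·8³·200000) = 27/500000 rad
Load 3 — applied couple M₀=12 kN·m at a=2 m (b=L-a=6):
  θ_3 = (R_Ax²/2 - M_Ax - M₀(x-a))/EI  [x>a] with R_A=27/16, M_A=-9/4 = ((27/16)·(32/5)²/2 - (-9/4)·(32/5) - 12·((32/5)-2))/200000 = -3/156250 rad
Superposition: θ = Σ θ_i = 32763/312500000 rad ≈ 0.000105 rad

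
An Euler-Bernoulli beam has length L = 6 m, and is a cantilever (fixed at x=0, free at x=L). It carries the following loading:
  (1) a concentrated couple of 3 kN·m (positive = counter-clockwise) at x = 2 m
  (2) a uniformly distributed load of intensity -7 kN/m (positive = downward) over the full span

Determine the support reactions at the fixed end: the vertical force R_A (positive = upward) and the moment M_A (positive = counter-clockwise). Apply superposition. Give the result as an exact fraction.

Load 1 — applied couple M₀=3 kN·m at a=2 m (b=L-a=4):
  R_A = 0 kN
  M_A = -M₀ = -3 kN·m
Load 2 — uniform load w=-7 kN/m over full span:
  R_A = wL = (-7)·6 = -42 kN
  M_A = wL²/2 = (-7)·6²/2 = -126 kN·m
Superposition: R_A = -42 kN, M_A = -129 kN·m

R_A = -42 kN, M_A = -129 kN·m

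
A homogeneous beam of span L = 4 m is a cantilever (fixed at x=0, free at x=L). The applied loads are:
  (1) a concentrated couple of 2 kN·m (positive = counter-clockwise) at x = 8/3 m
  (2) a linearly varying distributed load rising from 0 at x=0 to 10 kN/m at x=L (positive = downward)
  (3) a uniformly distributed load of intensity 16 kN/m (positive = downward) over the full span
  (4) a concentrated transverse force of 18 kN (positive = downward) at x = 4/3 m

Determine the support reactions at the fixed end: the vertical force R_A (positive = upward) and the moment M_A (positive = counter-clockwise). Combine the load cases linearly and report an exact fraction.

Load 1 — applied couple M₀=2 kN·m at a=8/3 m (b=L-a=4/3):
  R_A = 0 kN
  M_A = -M₀ = -2 kN·m
Load 2 — triangular load w₀=10 kN/m (0→w₀ over full span):
  R_A = w₀L/2 = 10·4/2 = 20 kN
  M_A = w₀L²/3 = 10·4²/3 = 160/3 kN·m
Load 3 — uniform load w=16 kN/m over full span:
  R_A = wL = 16·4 = 64 kN
  M_A = wL²/2 = 16·4²/2 = 128 kN·m
Load 4 — point force P=18 kN at a=4/3 m (b=L-a=8/3):
  R_A = P = 18 kN
  M_A = Pa = 18·(4/3) = 24 kN·m
Superposition: R_A = 102 kN, M_A = 610/3 kN·m

R_A = 102 kN, M_A = 610/3 kN·m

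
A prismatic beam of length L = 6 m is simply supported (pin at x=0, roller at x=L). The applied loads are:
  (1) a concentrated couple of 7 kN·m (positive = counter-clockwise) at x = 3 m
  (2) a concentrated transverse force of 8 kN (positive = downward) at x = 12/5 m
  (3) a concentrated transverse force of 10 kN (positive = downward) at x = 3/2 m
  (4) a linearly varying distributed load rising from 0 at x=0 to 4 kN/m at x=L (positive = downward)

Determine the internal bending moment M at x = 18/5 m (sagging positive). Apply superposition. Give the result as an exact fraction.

Load 1 — applied couple M₀=7 kN·m at a=3 m (b=L-a=3):
  M_1 = M₀x/L - M₀  [x>a] = 7·(18/5)/6 - 7 = -14/5 kN·m
Load 2 — point force P=8 kN at a=12/5 m (b=L-a=18/5):
  M_2 = Pa(L-x)/L  [x>a] = 8·(12/5)·(6-(18/5))/6 = 192/25 kN·m
Load 3 — point force P=10 kN at a=3/2 m (b=L-a=9/2):
  M_3 = Pa(L-x)/L  [x>a] = 10·(3/2)·(6-(18/5))/6 = 6 kN·m
Load 4 — triangular load w₀=4 kN/m (0→w₀ over full span):
  M_4 = w₀Lx/6 - w₀x³/(6L) = 4·6·(18/5)/6 - 4·(18/5)³/(6·6) = 1152/125 kN·m
Superposition: M = Σ M_i = 2512/125 kN·m ≈ 20.096000 kN·m

M(18/5) = 2512/125 kN·m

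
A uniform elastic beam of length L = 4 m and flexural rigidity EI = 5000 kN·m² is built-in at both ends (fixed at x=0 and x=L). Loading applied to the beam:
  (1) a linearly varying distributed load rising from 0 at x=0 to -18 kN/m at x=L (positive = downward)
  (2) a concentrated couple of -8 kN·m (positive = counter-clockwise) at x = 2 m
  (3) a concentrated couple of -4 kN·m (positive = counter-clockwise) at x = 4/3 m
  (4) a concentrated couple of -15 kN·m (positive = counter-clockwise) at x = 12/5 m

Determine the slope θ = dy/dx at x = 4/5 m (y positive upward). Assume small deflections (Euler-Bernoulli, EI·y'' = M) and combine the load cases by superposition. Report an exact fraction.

Load 1 — triangular load w₀=-18 kN/m (0→w₀ over full span):
  θ_1 = -w₀(2x(L-x)(L-2x)(x+2L)+x²(L-x)²)/(120LEI) = -(-18)·(2·(4/5)·(4-(4/5))·(4-2·(4/5))·((4/5)+2·4)+(4/5)²·(4-(4/5))²)/(120·4·5000) = 336/390625 rad
Load 2 — applied couple M₀=-8 kN·m at a=2 m (b=L-a=2):
  θ_2 = (R_Ax²/2 - M_Ax)/EI  [x≤a] with R_A=-3, M_A=-2 = ((-3)·(4/5)²/2 - (-2)·(4/5))/5000 = 2/15625 rad
Load 3 — applied couple M₀=-4 kN·m at a=4/3 m (b=L-a=8/3):
  θ_3 = (R_Ax²/2 - M_Ax)/EI  [x≤a] with R_A=-4/3, M_A=0 = ((-4/3)·(4/5)²/2 - 0·(4/5))/5000 = -4/46875 rad
Load 4 — applied couple M₀=-15 kN·m at a=12/5 m (b=L-a=8/5):
  θ_4 = (R_Ax²/2 - M_Ax)/EI  [x≤a] with R_A=-27/5, M_A=-24/5 = ((-27/5)·(4/5)²/2 - (-24/5)·(4/5))/5000 = 33/78125 rad
Superposition: θ = Σ θ_i = 1553/1171875 rad ≈ 0.001325 rad

θ(4/5) = 1553/1171875 rad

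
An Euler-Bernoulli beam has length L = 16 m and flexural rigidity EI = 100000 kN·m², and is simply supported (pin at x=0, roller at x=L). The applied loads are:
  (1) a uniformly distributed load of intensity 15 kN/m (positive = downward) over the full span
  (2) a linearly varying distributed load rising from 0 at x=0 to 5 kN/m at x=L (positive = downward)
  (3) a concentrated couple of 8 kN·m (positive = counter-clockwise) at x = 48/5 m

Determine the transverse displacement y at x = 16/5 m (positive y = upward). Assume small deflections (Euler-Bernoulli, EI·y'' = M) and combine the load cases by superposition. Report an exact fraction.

y(16/5) = -2589056/29296875 m

Load 1 — uniform load w=15 kN/m over full span:
  y_1 = -wx(L³-2Lx²+x³)/(24EI) = -15·(16/5)·(16³-2·16·(16/5)²+(16/5)³)/(24·100000) = -29696/390625 m
Load 2 — triangular load w₀=5 kN/m (0→w₀ over full span):
  y_2 = -w₀x(7L⁴-10L²x²+3x⁴)/(360LEI) = -5·(16/5)·(7·16⁴-10·16²·(16/5)²+3·(16/5)⁴)/(360·16·100000) = -352256/29296875 m
Load 3 — applied couple M₀=8 kN·m at a=48/5 m (b=L-a=32/5):
  y_3 = (M₀x³/(6L)+C₁x)/EI  [x≤a] with C₁=M₀(3b²-L²)/(6L)=-832/75 = (8·(16/5)³/(6·16)+(-832/75)·(16/5))/100000 = -128/390625 m
Superposition: y = Σ y_i = -2589056/29296875 m ≈ -0.088373 m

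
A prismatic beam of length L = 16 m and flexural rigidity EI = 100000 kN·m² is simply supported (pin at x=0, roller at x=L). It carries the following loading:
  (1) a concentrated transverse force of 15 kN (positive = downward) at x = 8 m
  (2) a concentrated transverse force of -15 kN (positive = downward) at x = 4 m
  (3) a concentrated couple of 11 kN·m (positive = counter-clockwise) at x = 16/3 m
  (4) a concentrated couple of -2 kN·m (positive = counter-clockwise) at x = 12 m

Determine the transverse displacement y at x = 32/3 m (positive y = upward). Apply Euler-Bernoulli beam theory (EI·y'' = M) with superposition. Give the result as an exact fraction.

Load 1 — point force P=15 kN at a=8 m (b=L-a=8):
  y_1 = -Pa(L-x)(2Lx-a²-x²)/(6LEI)  [x>a] = -15·8·(16-(32/3))·(2·16·(32/3)-8²-(32/3)²)/(6·16·100000) = -184/16875 m
Load 2 — point force P=-15 kN at a=4 m (b=L-a=12):
  y_2 = -Pa(L-x)(2Lx-a²-x²)/(6LEI)  [x>a] = -(-15)·4·(16-(32/3))·(2·16·(32/3)-4²-(32/3)²)/(6·16·100000) = 119/16875 m
Load 3 — applied couple M₀=11 kN·m at a=16/3 m (b=L-a=32/3):
  y_3 = (M₀x³/(6L)-M₀(x-a)²/2+C₁x)/EI  [x>a] with C₁=M₀(3b²-L²)/(6L)=88/9 = (11·(32/3)³/(6·16)-11·((32/3)-(16/3))²/2+(88/9)·(32/3))/100000 = 44/50625 m
Load 4 — applied couple M₀=-2 kN·m at a=12 m (b=L-a=4):
  y_4 = (M₀x³/(6L)+C₁x)/EI  [x≤a] with C₁=M₀(3b²-L²)/(6L)=13/3 = ((-2)·(32/3)³/(6·16)+(13/3)·(32/3))/100000 = 53/253125 m
Superposition: y = Σ y_i = -26/9375 m ≈ -0.002773 m

y(32/3) = -26/9375 m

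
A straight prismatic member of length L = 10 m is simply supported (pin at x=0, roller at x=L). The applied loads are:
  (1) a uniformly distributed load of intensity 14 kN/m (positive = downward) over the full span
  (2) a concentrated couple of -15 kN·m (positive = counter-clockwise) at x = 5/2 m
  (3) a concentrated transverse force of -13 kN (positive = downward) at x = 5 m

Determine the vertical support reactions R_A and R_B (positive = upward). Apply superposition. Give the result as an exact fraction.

R_A = 62 kN, R_B = 65 kN

Load 1 — uniform load w=14 kN/m over full span:
  R_A = wL/2 = 14·10/2 = 70 kN
  R_B = wL/2 = 14·10/2 = 70 kN
Load 2 — applied couple M₀=-15 kN·m at a=5/2 m (b=L-a=15/2):
  R_A = M₀/L = (-15)/10 = -3/2 kN
  R_B = -M₀/L = -(-15)/10 = 3/2 kN
Load 3 — point force P=-13 kN at a=5 m (b=L-a=5):
  R_A = Pb/L = (-13)·5/10 = -13/2 kN
  R_B = Pa/L = (-13)·5/10 = -13/2 kN
Superposition: R_A = 62 kN, R_B = 65 kN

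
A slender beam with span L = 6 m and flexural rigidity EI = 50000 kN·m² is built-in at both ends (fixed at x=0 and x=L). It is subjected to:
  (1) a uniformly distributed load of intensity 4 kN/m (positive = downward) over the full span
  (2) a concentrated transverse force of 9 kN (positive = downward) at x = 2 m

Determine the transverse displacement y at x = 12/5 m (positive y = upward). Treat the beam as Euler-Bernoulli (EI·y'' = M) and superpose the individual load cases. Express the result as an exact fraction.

y(12/5) = -3159/7812500 m

Load 1 — uniform load w=4 kN/m over full span:
  y_1 = -wx²(L-x)²/(24EI) = -4·(12/5)²·(6-(12/5))²/(24·50000) = -486/1953125 m
Load 2 — point force P=9 kN at a=2 m (b=L-a=4):
  y_2 = -Pa²(L-x)²(3bL-(3b+a)(L-x))/(6L³EI)  [x>a] = -9·2²·(6-(12/5))²·(3·4·6-(3·4+2)·(6-(12/5)))/(6·6³·50000) = -243/1562500 m
Superposition: y = Σ y_i = -3159/7812500 m ≈ -0.000404 m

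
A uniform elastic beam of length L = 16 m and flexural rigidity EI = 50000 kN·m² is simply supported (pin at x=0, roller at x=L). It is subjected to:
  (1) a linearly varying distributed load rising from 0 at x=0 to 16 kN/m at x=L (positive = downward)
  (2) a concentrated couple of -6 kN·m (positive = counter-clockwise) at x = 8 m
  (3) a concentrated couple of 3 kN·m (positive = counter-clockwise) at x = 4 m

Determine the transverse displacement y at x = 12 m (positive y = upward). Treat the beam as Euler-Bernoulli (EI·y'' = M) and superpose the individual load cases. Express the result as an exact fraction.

Load 1 — triangular load w₀=16 kN/m (0→w₀ over full span):
  y_1 = -w₀x(7L⁴-10L²x²+3x⁴)/(360LEI) = -16·12·(7·16⁴-10·16²·12²+3·12⁴)/(360·16·50000) = -952/9375 m
Load 2 — applied couple M₀=-6 kN·m at a=8 m (b=L-a=8):
  y_2 = (M₀x³/(6L)-M₀(x-a)²/2+C₁x)/EI  [x>a] with C₁=M₀(3b²-L²)/(6L)=4 = ((-6)·12³/(6·16)-(-6)·(12-8)²/2+4·12)/50000 = -3/12500 m
Load 3 — applied couple M₀=3 kN·m at a=4 m (b=L-a=12):
  y_3 = (M₀x³/(6L)-M₀(x-a)²/2+C₁x)/EI  [x>a] with C₁=M₀(3b²-L²)/(6L)=11/2 = (3·12³/(6·16)-3·(12-4)²/2+(11/2)·12)/50000 = 3/6250 m
Superposition: y = Σ y_i = -3799/37500 m ≈ -0.101307 m

y(12) = -3799/37500 m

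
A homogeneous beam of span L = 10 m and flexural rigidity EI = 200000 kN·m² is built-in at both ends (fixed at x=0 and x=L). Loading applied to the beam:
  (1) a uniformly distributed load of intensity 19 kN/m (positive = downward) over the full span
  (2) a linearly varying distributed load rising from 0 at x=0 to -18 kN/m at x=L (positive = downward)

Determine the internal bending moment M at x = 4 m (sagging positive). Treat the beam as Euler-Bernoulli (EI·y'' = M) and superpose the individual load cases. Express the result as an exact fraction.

M(4) = 613/15 kN·m

Load 1 — uniform load w=19 kN/m over full span:
  M_1 = wLx/2 - wL²/12 - wx²/2 = 19·10·4/2 - 19·10²/12 - 19·4²/2 = 209/3 kN·m
Load 2 — triangular load w₀=-18 kN/m (0→w₀ over full span):
  M_2 = 3w₀Lx/20 - w₀L²/30 - w₀x³/(6L) = 3·(-18)·10·4/20 - (-18)·10²/30 - (-18)·4³/(6·10) = -144/5 kN·m
Superposition: M = Σ M_i = 613/15 kN·m ≈ 40.866667 kN·m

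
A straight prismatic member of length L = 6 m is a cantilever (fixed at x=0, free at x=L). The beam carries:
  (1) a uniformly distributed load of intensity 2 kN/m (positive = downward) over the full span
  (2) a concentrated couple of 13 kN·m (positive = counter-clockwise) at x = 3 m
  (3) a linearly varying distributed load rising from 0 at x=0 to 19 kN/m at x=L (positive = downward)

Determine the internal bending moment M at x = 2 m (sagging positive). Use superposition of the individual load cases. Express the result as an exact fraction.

M(2) = -1091/9 kN·m

Load 1 — uniform load w=2 kN/m over full span:
  M_1 = -w(L-x)²/2 = -2·(6-2)²/2 = -16 kN·m
Load 2 — applied couple M₀=13 kN·m at a=3 m (b=L-a=3):
  M_2 = M₀  [x≤a] = 13 = 13 kN·m
Load 3 — triangular load w₀=19 kN/m (0→w₀ over full span):
  M_3 = w₀Lx/2 - w₀L²/3 - w₀x³/(6L) = 19·6·2/2 - 19·6²/3 - 19·2³/(6·6) = -1064/9 kN·m
Superposition: M = Σ M_i = -1091/9 kN·m ≈ -121.222222 kN·m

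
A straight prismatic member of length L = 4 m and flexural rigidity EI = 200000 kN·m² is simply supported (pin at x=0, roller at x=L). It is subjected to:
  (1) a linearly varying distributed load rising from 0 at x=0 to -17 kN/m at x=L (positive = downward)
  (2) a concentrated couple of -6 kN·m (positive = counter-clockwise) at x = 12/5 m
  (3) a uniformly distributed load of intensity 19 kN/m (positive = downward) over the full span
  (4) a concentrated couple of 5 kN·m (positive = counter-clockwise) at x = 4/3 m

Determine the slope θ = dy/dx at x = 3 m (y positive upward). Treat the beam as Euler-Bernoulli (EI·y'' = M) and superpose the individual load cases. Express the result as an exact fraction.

Load 1 — triangular load w₀=-17 kN/m (0→w₀ over full span):
  θ_1 = -w₀(7L⁴-30L²x²+15x⁴)/(360LEI) = -(-17)·(7·4⁴-30·4²·3²+15·3⁴)/(360·4·200000) = -22321/288000000 rad
Load 2 — applied couple M₀=-6 kN·m at a=12/5 m (b=L-a=8/5):
  θ_2 = (M₀x²/(2L)-M₀(x-a)+C₁)/EI  [x>a] with C₁=M₀(3b²-L²)/(6L)=52/25 = ((-6)·3²/(2·4)-(-6)·(3-(12/5))+(52/25))/200000 = -107/20000000 rad
Load 3 — uniform load w=19 kN/m over full span:
  θ_3 = -w(L³-6Lx²+4x³)/(24EI) = -19·(4³-6·4·3²+4·3³)/(24·200000) = 209/1200000 rad
Load 4 — applied couple M₀=5 kN·m at a=4/3 m (b=L-a=8/3):
  θ_4 = (M₀x²/(2L)-M₀(x-a)+C₁)/EI  [x>a] with C₁=M₀(3b²-L²)/(6L)=10/9 = (5·3²/(2·4)-5·(3-(4/3))+(10/9))/200000 = -23/2880000 rad
Superposition: θ = Σ θ_i = 39997/480000000 rad ≈ 0.000083 rad

θ(3) = 39997/480000000 rad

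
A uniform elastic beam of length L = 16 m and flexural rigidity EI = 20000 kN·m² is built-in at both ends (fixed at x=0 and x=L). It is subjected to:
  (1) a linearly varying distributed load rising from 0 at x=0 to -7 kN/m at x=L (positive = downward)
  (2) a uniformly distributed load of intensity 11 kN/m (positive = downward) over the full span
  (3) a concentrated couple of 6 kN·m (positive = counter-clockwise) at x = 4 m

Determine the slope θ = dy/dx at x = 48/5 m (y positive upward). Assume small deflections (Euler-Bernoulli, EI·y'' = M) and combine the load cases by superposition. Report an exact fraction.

Load 1 — triangular load w₀=-7 kN/m (0→w₀ over full span):
  θ_1 = -w₀(2x(L-x)(L-2x)(x+2L)+x²(L-x)²)/(120LEI) = -(-7)·(2·(48/5)·(16-(48/5))·(16-2·(48/5))·((48/5)+2·16)+(48/5)²·(16-(48/5))²)/(120·16·20000) = -896/390625 rad
Load 2 — uniform load w=11 kN/m over full span:
  θ_2 = -wx(L-x)(L-2x)/(12EI) = -11·(48/5)·(16-(48/5))·(16-2·(48/5))/(12·20000) = 704/78125 rad
Load 3 — applied couple M₀=6 kN·m at a=4 m (b=L-a=12):
  θ_3 = (R_Ax²/2 - M_Ax - M₀(x-a))/EI  [x>a] with R_A=27/64, M_A=-9/8 = ((27/64)·(48/5)²/2 - (-9/8)·(48/5) - 6·((48/5)-4))/20000 = -21/125000 rad
Superposition: θ = Σ θ_i = 20467/3125000 rad ≈ 0.006549 rad

θ(48/5) = 20467/3125000 rad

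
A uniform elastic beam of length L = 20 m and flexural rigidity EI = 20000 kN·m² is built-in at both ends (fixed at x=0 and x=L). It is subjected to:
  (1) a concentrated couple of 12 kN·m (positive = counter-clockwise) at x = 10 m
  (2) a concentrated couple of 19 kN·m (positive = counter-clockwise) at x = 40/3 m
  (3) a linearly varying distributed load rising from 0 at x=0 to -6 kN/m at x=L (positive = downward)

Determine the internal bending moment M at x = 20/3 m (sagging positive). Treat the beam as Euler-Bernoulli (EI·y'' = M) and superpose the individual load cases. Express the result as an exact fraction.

M(20/3) = -542/27 kN·m

Load 1 — applied couple M₀=12 kN·m at a=10 m (b=L-a=10):
  M_1 = R_Ax - M_A  [x≤a] with R_A=9/10, M_A=3 = (9/10)·(20/3) - 3 = 3 kN·m
Load 2 — applied couple M₀=19 kN·m at a=40/3 m (b=L-a=20/3):
  M_2 = R_Ax - M_A  [x≤a] with R_A=19/15, M_A=19/3 = (19/15)·(20/3) - (19/3) = 19/9 kN·m
Load 3 — triangular load w₀=-6 kN/m (0→w₀ over full span):
  M_3 = 3w₀Lx/20 - w₀L²/30 - w₀x³/(6L) = 3·(-6)·20·(20/3)/20 - (-6)·20²/30 - (-6)·(20/3)³/(6·20) = -680/27 kN·m
Superposition: M = Σ M_i = -542/27 kN·m ≈ -20.074074 kN·m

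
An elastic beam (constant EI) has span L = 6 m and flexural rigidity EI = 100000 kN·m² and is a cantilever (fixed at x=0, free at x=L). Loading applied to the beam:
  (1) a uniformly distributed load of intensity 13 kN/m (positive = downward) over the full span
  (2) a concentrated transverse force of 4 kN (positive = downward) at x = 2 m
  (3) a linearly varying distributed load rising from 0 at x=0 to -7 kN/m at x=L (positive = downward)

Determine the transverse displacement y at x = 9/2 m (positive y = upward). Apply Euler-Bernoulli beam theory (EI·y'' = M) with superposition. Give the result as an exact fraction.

Load 1 — uniform load w=13 kN/m over full span:
  y_1 = -wx²(x²-4Lx+6L²)/(24EI) = -13·(9/2)²·((9/2)²-4·6·(9/2)+6·6²)/(24·100000) = -180063/12800000 m
Load 2 — point force P=4 kN at a=2 m (b=L-a=4):
  y_2 = -Pa²(3x-a)/(6EI)  [x>a] = -4·2²·(3·(9/2)-2)/(6·100000) = -23/75000 m
Load 3 — triangular load w₀=-7 kN/m (0→w₀ over full span):
  y_3 = (w₀Lx³/12-w₀L²x²/6-w₀x⁵/(120L))/EI = ((-7)·6·(9/2)³/12-(-7)·6²·(9/2)²/6-(-7)·(9/2)⁵/(120·6))/100000 = 1406727/256000000 m
Superposition: y = Σ y_i = -6819119/768000000 m ≈ -0.008879 m

y(9/2) = -6819119/768000000 m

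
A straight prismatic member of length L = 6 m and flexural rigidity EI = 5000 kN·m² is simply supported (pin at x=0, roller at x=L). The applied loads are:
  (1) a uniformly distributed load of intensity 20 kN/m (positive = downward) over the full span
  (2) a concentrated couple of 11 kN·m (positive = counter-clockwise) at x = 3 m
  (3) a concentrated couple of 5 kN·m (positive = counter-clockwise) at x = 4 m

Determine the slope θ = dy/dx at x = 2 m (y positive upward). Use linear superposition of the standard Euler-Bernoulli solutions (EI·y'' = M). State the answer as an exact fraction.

Load 1 — uniform load w=20 kN/m over full span:
  θ_1 = -w(L³-6Lx²+4x³)/(24EI) = -20·(6³-6·6·2²+4·2³)/(24·5000) = -13/750 rad
Load 2 — applied couple M₀=11 kN·m at a=3 m (b=L-a=3):
  θ_2 = (M₀x²/(2L)+C₁)/EI  [x≤a] with C₁=M₀(3b²-L²)/(6L)=-11/4 = (11·2²/(2·6)+(-11/4))/5000 = 11/60000 rad
Load 3 — applied couple M₀=5 kN·m at a=4 m (b=L-a=2):
  θ_3 = (M₀x²/(2L)+C₁)/EI  [x≤a] with C₁=M₀(3b²-L²)/(6L)=-10/3 = (5·2²/(2·6)+(-10/3))/5000 = -1/3000 rad
Superposition: θ = Σ θ_i = -1049/60000 rad ≈ -0.017483 rad

θ(2) = -1049/60000 rad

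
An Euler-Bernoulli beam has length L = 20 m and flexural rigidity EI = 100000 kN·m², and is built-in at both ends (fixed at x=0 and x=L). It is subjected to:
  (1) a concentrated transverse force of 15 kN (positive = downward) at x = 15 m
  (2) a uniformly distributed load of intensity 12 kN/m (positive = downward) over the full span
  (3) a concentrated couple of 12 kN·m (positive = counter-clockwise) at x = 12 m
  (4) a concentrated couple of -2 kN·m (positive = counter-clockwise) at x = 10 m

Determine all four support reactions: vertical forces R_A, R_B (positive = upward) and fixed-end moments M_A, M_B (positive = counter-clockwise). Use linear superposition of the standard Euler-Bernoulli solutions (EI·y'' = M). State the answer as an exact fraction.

R_A = 492231/4000 kN, M_A = 166961/400 kN·m, R_B = 527769/4000 kN, M_B = -176499/400 kN·m

Load 1 — point force P=15 kN at a=15 m (b=L-a=5):
  R_A = Pb²(3a+b)/L³ = 15·5²·(3·15+5)/20³ = 75/32 kN
  M_A = Pab²/L² = 15·15·5²/20² = 225/16 kN·m
  R_B = Pa²(a+3b)/L³ = 15·15²·(15+3·5)/20³ = 405/32 kN
  M_B = -Pa²b/L² = -15·15²·5/20² = -675/16 kN·m
Load 2 — uniform load w=12 kN/m over full span:
  R_A = wL/2 = 12·20/2 = 120 kN
  M_A = wL²/12 = 12·20²/12 = 400 kN·m
  R_B = wL/2 = 12·20/2 = 120 kN
  M_B = -wL²/12 = -12·20²/12 = -400 kN·m
Load 3 — applied couple M₀=12 kN·m at a=12 m (b=L-a=8):
  R_A = 6M₀ab/L³ = 6·12·12·8/20³ = 108/125 kN
  M_A = M₀b(2a-b)/L² = 12·8·(2·12-8)/20² = 96/25 kN·m
  R_B = -6M₀ab/L³ = -6·12·12·8/20³ = -108/125 kN
  M_B = M₀a(2b-a)/L² = 12·12·(2·8-12)/20² = 36/25 kN·m
Load 4 — applied couple M₀=-2 kN·m at a=10 m (b=L-a=10):
  R_A = 6M₀ab/L³ = 6·(-2)·10·10/20³ = -3/20 kN
  M_A = M₀b(2a-b)/L² = (-2)·10·(2·10-10)/20² = -1/2 kN·m
  R_B = -6M₀ab/L³ = -6·(-2)·10·10/20³ = 3/20 kN
  M_B = M₀a(2b-a)/L² = (-2)·10·(2·10-10)/20² = -1/2 kN·m
Superposition: R_A = 492231/4000 kN, M_A = 166961/400 kN·m, R_B = 527769/4000 kN, M_B = -176499/400 kN·m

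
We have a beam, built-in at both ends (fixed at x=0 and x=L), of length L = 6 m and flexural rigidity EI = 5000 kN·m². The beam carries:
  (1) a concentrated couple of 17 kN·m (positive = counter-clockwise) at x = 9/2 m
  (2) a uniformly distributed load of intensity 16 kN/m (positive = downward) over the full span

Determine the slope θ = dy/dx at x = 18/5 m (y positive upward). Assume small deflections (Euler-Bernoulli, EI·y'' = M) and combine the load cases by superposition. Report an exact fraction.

Load 1 — applied couple M₀=17 kN·m at a=9/2 m (b=L-a=3/2):
  θ_1 = (R_Ax²/2 - M_Ax)/EI  [x≤a] with R_A=51/16, M_A=85/16 = ((51/16)·(18/5)²/2 - (85/16)·(18/5))/5000 = 153/500000 rad
Load 2 — uniform load w=16 kN/m over full span:
  θ_2 = -wx(L-x)(L-2x)/(12EI) = -16·(18/5)·(6-(18/5))·(6-2·(18/5))/(12·5000) = 216/78125 rad
Superposition: θ = Σ θ_i = 7677/2500000 rad ≈ 0.003071 rad

θ(18/5) = 7677/2500000 rad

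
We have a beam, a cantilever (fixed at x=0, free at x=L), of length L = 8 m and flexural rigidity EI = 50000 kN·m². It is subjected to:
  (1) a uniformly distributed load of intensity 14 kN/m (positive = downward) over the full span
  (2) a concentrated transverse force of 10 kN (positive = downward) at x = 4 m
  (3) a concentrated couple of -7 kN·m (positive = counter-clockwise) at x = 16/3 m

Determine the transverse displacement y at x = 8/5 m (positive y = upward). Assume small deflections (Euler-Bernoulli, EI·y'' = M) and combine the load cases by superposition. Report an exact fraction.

y(8/5) = -21646/1953125 m

Load 1 — uniform load w=14 kN/m over full span:
  y_1 = -wx²(x²-4Lx+6L²)/(24EI) = -14·(8/5)²·((8/5)²-4·8·(8/5)+6·8²)/(24·50000) = -58688/5859375 m
Load 2 — point force P=10 kN at a=4 m (b=L-a=4):
  y_2 = -Px²(3a-x)/(6EI)  [x≤a] = -10·(8/5)²·(3·4-(8/5))/(6·50000) = -208/234375 m
Load 3 — applied couple M₀=-7 kN·m at a=16/3 m (b=L-a=8/3):
  y_3 = M₀x²/(2EI)  [x≤a] = (-7)·(8/5)²/(2·50000) = -14/78125 m
Superposition: y = Σ y_i = -21646/1953125 m ≈ -0.011083 m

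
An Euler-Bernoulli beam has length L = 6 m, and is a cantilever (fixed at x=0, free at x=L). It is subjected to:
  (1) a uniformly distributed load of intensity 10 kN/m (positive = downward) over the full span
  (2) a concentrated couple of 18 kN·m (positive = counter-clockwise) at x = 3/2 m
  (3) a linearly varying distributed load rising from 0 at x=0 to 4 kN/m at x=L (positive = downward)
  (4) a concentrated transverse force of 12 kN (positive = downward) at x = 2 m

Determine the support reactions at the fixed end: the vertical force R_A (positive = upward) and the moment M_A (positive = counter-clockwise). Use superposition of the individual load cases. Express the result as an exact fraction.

Load 1 — uniform load w=10 kN/m over full span:
  R_A = wL = 10·6 = 60 kN
  M_A = wL²/2 = 10·6²/2 = 180 kN·m
Load 2 — applied couple M₀=18 kN·m at a=3/2 m (b=L-a=9/2):
  R_A = 0 kN
  M_A = -M₀ = -18 kN·m
Load 3 — triangular load w₀=4 kN/m (0→w₀ over full span):
  R_A = w₀L/2 = 4·6/2 = 12 kN
  M_A = w₀L²/3 = 4·6²/3 = 48 kN·m
Load 4 — point force P=12 kN at a=2 m (b=L-a=4):
  R_A = P = 12 kN
  M_A = Pa = 12·2 = 24 kN·m
Superposition: R_A = 84 kN, M_A = 234 kN·m

R_A = 84 kN, M_A = 234 kN·m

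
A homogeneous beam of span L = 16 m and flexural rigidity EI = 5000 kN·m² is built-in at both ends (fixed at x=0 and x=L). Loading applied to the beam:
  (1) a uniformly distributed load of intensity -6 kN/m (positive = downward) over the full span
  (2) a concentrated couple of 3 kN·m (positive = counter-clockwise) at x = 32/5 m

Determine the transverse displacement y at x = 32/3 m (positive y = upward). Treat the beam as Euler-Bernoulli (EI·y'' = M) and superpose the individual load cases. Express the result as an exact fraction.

y(32/3) = 206528/1265625 m

Load 1 — uniform load w=-6 kN/m over full span:
  y_1 = -wx²(L-x)²/(24EI) = -(-6)·(32/3)²·(16-(32/3))²/(24·5000) = 8192/50625 m
Load 2 — applied couple M₀=3 kN·m at a=32/5 m (b=L-a=48/5):
  y_2 = (R_Ax³/6 - M_Ax²/2 - M₀(x-a)²/2)/EI  [x>a] with R_A=27/100, M_A=9/25 = ((27/100)·(32/3)³/6 - (9/25)·(32/3)²/2 - 3·((32/3)-(32/5))²/2)/5000 = 64/46875 m
Superposition: y = Σ y_i = 206528/1265625 m ≈ 0.163183 m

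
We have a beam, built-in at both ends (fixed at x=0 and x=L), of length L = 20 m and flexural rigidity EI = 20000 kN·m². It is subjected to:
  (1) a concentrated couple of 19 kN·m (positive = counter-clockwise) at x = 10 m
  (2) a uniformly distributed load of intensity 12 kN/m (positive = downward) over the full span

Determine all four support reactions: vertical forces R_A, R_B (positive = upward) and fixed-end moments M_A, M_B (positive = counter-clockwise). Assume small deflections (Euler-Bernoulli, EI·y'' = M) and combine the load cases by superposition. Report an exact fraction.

R_A = 4857/40 kN, M_A = 1619/4 kN·m, R_B = 4743/40 kN, M_B = -1581/4 kN·m

Load 1 — applied couple M₀=19 kN·m at a=10 m (b=L-a=10):
  R_A = 6M₀ab/L³ = 6·19·10·10/20³ = 57/40 kN
  M_A = M₀b(2a-b)/L² = 19·10·(2·10-10)/20² = 19/4 kN·m
  R_B = -6M₀ab/L³ = -6·19·10·10/20³ = -57/40 kN
  M_B = M₀a(2b-a)/L² = 19·10·(2·10-10)/20² = 19/4 kN·m
Load 2 — uniform load w=12 kN/m over full span:
  R_A = wL/2 = 12·20/2 = 120 kN
  M_A = wL²/12 = 12·20²/12 = 400 kN·m
  R_B = wL/2 = 12·20/2 = 120 kN
  M_B = -wL²/12 = -12·20²/12 = -400 kN·m
Superposition: R_A = 4857/40 kN, M_A = 1619/4 kN·m, R_B = 4743/40 kN, M_B = -1581/4 kN·m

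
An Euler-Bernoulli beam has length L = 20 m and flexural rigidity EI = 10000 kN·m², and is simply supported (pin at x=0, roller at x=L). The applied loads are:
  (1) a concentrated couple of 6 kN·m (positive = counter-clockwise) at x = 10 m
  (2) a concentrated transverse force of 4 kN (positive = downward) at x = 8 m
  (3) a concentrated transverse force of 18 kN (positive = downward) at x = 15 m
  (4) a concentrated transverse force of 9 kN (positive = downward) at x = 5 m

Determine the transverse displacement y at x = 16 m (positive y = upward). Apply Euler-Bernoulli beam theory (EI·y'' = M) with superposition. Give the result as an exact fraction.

y(16) = -68821/300000 m

Load 1 — applied couple M₀=6 kN·m at a=10 m (b=L-a=10):
  y_1 = (M₀x³/(6L)-M₀(x-a)²/2+C₁x)/EI  [x>a] with C₁=M₀(3b²-L²)/(6L)=-5 = (6·16³/(6·20)-6·(16-10)²/2+(-5)·16)/10000 = 21/12500 m
Load 2 — point force P=4 kN at a=8 m (b=L-a=12):
  y_2 = -Pa(L-x)(2Lx-a²-x²)/(6LEI)  [x>a] = -4·8·(20-16)·(2·20·16-8²-16²)/(6·20·10000) = -64/1875 m
Load 3 — point force P=18 kN at a=15 m (b=L-a=5):
  y_3 = -Pa(L-x)(2Lx-a²-x²)/(6LEI)  [x>a] = -18·15·(20-16)·(2·20·16-15²-16²)/(6·20·10000) = -1431/10000 m
Load 4 — point force P=9 kN at a=5 m (b=L-a=15):
  y_4 = -Pa(L-x)(2Lx-a²-x²)/(6LEI)  [x>a] = -9·5·(20-16)·(2·20·16-5²-16²)/(6·20·10000) = -1077/20000 m
Superposition: y = Σ y_i = -68821/300000 m ≈ -0.229403 m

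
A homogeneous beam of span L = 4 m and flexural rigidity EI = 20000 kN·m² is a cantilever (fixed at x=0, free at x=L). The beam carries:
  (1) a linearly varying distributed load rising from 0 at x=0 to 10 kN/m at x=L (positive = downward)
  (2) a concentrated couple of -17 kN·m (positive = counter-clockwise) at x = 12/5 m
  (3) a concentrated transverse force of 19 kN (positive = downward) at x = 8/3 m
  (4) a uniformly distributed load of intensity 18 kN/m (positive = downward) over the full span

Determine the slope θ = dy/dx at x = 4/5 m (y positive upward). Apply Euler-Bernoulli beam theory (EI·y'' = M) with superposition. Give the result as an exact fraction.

θ(4/5) = -16693/1875000 rad

Load 1 — triangular load w₀=10 kN/m (0→w₀ over full span):
  θ_1 = (w₀Lx²/4-w₀L²x/3-w₀x⁴/(24L))/EI = (10·4·(4/5)²/4-10·4²·(4/5)/3-10·(4/5)⁴/(24·4))/20000 = -851/468750 rad
Load 2 — applied couple M₀=-17 kN·m at a=12/5 m (b=L-a=8/5):
  θ_2 = M₀x/EI  [x≤a] = (-17)·(4/5)/20000 = -17/25000 rad
Load 3 — point force P=19 kN at a=8/3 m (b=L-a=4/3):
  θ_3 = -Px(2a-x)/(2EI)  [x≤a] = -19·(4/5)·(2·(8/3)-(4/5))/(2·20000) = -323/187500 rad
Load 4 — uniform load w=18 kN/m over full span:
  θ_4 = -wx(x²-3Lx+3L²)/(6EI) = -18·(4/5)·((4/5)²-3·4·(4/5)+3·4²)/(6·20000) = -366/78125 rad
Superposition: θ = Σ θ_i = -16693/1875000 rad ≈ -0.008903 rad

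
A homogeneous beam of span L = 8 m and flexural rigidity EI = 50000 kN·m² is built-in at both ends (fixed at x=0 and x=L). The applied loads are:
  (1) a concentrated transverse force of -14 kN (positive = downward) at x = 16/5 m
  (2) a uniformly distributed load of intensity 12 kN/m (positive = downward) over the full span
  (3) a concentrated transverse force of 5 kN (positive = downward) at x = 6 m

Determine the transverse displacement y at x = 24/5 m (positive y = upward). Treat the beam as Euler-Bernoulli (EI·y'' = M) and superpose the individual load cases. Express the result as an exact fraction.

y(24/5) = -1137047/585937500 m

Load 1 — point force P=-14 kN at a=16/5 m (b=L-a=24/5):
  y_1 = -Pa²(L-x)²(3bL-(3b+a)(L-x))/(6L³EI)  [x>a] = -(-14)·(16/5)²·(8-(24/5))²·(3·(24/5)·8-(3·(24/5)+(16/5))·(8-(24/5)))/(6·8³·50000) = 82432/146484375 m
Load 2 — uniform load w=12 kN/m over full span:
  y_2 = -wx²(L-x)²/(24EI) = -12·(24/5)²·(8-(24/5))²/(24·50000) = -4608/1953125 m
Load 3 — point force P=5 kN at a=6 m (b=L-a=2):
  y_3 = -Pb²x²(3aL-(3a+b)x)/(6L³EI)  [x≤a] = -5·2²·(24/5)²·(3·6·8-(3·6+2)·(24/5))/(6·8³·50000) = -9/62500 m
Superposition: y = Σ y_i = -1137047/585937500 m ≈ -0.001941 m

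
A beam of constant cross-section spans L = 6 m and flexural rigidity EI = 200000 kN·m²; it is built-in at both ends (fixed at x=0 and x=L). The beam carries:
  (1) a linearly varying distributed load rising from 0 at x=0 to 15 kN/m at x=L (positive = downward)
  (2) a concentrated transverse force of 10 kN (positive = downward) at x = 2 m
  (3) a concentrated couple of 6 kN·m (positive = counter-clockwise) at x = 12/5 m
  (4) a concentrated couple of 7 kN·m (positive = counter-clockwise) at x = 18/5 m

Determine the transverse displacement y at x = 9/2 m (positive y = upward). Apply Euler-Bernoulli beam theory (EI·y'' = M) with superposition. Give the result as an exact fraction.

y(9/2) = -137117/1536000000 m

Load 1 — triangular load w₀=15 kN/m (0→w₀ over full span):
  y_1 = -w₀x²(L-x)²(x+2L)/(120LEI) = -15·(9/2)²·(6-(9/2))²·((9/2)+2·6)/(120·6·200000) = -8019/102400000 m
Load 2 — point force P=10 kN at a=2 m (b=L-a=4):
  y_2 = -Pa²(L-x)²(3bL-(3b+a)(L-x))/(6L³EI)  [x>a] = -10·2²·(6-(9/2))²·(3·4·6-(3·4+2)·(6-(9/2)))/(6·6³·200000) = -17/960000 m
Load 3 — applied couple M₀=6 kN·m at a=12/5 m (b=L-a=18/5):
  y_3 = (R_Ax³/6 - M_Ax²/2 - M₀(x-a)²/2)/EI  [x>a] with R_A=36/25, M_A=18/25 = ((36/25)·(9/2)³/6 - (18/25)·(9/2)²/2 - 6·((9/2)-(12/5))²/2)/200000 = 27/4000000 m
Load 4 — applied couple M₀=7 kN·m at a=18/5 m (b=L-a=12/5):
  y_4 = (R_Ax³/6 - M_Ax²/2 - M₀(x-a)²/2)/EI  [x>a] with R_A=42/25, M_A=56/25 = ((42/25)·(9/2)³/6 - (56/25)·(9/2)²/2 - 7·((9/2)-(18/5))²/2)/200000 = 0 m
Superposition: y = Σ y_i = -137117/1536000000 m ≈ -0.000089 m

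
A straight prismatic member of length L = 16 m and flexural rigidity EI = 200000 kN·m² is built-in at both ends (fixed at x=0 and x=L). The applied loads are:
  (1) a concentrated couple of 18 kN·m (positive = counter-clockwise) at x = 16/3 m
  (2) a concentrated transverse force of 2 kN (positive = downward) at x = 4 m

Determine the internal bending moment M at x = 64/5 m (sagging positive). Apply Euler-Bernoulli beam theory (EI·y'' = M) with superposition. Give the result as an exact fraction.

Load 1 — applied couple M₀=18 kN·m at a=16/3 m (b=L-a=32/3):
  M_1 = R_Ax - M_A - M₀  [x>a] with R_A=3/2, M_A=0 = (3/2)·(64/5) - 0 - 18 = 6/5 kN·m
Load 2 — point force P=2 kN at a=4 m (b=L-a=12):
  M_2 = Pa²(a+3b)(L-x)/L³ - Pa²b/L²  [x>a] = 2·4²·(4+3·12)·(16-(64/5))/16³ - 2·4²·12/16² = -1/2 kN·m
Superposition: M = Σ M_i = 7/10 kN·m ≈ 0.700000 kN·m

M(64/5) = 7/10 kN·m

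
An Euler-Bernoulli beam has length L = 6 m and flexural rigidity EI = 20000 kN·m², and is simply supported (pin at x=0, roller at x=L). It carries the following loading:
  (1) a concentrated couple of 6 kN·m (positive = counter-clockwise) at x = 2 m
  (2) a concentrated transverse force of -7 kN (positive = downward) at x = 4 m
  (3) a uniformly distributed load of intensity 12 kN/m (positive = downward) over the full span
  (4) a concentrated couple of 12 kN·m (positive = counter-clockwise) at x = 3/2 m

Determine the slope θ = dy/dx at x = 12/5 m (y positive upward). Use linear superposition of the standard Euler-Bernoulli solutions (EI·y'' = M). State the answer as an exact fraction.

θ(12/5) = -92491/90000000 rad

Load 1 — applied couple M₀=6 kN·m at a=2 m (b=L-a=4):
  θ_1 = (M₀x²/(2L)-M₀(x-a)+C₁)/EI  [x>a] with C₁=M₀(3b²-L²)/(6L)=2 = (6·(12/5)²/(2·6)-6·((12/5)-2)+2)/20000 = 31/250000 rad
Load 2 — point force P=-7 kN at a=4 m (b=L-a=2):
  θ_2 = -Pb(L²-b²-3x²)/(6LEI)  [x≤a] = -(-7)·2·(6²-2²-3·(12/5)²)/(6·6·20000) = 161/562500 rad
Load 3 — uniform load w=12 kN/m over full span:
  θ_3 = -w(L³-6Lx²+4x³)/(24EI) = -12·(6³-6·6·(12/5)²+4·(12/5)³)/(24·20000) = -999/625000 rad
Load 4 — applied couple M₀=12 kN·m at a=3/2 m (b=L-a=9/2):
  θ_4 = (M₀x²/(2L)-M₀(x-a)+C₁)/EI  [x>a] with C₁=M₀(3b²-L²)/(6L)=33/4 = (12·(12/5)²/(2·6)-12·((12/5)-(3/2))+(33/4))/20000 = 321/2000000 rad
Superposition: θ = Σ θ_i = -92491/90000000 rad ≈ -0.001028 rad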